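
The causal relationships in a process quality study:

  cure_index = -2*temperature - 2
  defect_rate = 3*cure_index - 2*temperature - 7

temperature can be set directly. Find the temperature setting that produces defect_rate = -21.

Substituting into the defect_rate equation gives defect_rate = -8*temperature - 13.
Solve -8*temperature - 13 = -21: temperature = (-21 + 13) / -8 = 1.

temperature = 1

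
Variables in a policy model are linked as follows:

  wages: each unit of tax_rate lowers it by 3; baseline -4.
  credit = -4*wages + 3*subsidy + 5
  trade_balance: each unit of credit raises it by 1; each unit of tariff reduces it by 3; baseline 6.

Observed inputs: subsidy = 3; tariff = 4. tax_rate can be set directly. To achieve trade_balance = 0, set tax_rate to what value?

tax_rate = -2

Substituting into the credit equation gives credit = 12*tax_rate + 30.
This gives trade_balance = 12*tax_rate + 24.
Solve 12*tax_rate + 24 = 0: tax_rate = (0 - 24) / 12 = -2.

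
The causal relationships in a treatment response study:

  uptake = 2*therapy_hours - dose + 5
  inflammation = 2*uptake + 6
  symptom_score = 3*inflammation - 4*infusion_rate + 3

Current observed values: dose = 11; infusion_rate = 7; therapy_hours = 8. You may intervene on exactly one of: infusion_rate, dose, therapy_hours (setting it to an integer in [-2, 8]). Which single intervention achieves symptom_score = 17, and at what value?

Intervening on infusion_rate: symptom_score = -4*infusion_rate + 81. Reaching 17 requires infusion_rate = 16, outside [-2, 8].
Intervening on dose: symptom_score = -6*dose + 119. Reaching 17 requires dose = 17, outside [-2, 8].
Intervening on therapy_hours: with other inputs at their observed values, symptom_score = 12*therapy_hours - 43. Solving for 17 gives therapy_hours = 5, within [-2, 8].

set therapy_hours = 5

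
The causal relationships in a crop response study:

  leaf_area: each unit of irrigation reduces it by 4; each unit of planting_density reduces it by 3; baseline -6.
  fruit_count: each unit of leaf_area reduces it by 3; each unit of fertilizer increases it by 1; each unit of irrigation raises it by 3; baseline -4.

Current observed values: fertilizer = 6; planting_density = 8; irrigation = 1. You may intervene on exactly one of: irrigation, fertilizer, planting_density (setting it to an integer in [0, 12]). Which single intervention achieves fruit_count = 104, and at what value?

set fertilizer = 3

Intervening on irrigation: fruit_count = 15*irrigation + 92. Reaching 104 requires irrigation = 4/5, not an integer.
Intervening on fertilizer: with other inputs at their observed values, fruit_count = fertilizer + 101. Solving for 104 gives fertilizer = 3, within [0, 12].
Intervening on planting_density: fruit_count = 9*planting_density + 35. Reaching 104 requires planting_density = 23/3, not an integer.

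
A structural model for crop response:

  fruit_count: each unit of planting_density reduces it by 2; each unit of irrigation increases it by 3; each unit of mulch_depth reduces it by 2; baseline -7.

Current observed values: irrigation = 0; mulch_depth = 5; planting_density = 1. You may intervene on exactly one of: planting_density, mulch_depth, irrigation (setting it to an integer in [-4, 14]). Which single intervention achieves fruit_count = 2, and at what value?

Intervening on planting_density: fruit_count = -2*planting_density - 17. Reaching 2 requires planting_density = -19/2, not an integer.
Intervening on mulch_depth: fruit_count = -2*mulch_depth - 9. Reaching 2 requires mulch_depth = -11/2, not an integer.
Intervening on irrigation: with other inputs at their observed values, fruit_count = 3*irrigation - 19. Solving for 2 gives irrigation = 7, within [-4, 14].

set irrigation = 7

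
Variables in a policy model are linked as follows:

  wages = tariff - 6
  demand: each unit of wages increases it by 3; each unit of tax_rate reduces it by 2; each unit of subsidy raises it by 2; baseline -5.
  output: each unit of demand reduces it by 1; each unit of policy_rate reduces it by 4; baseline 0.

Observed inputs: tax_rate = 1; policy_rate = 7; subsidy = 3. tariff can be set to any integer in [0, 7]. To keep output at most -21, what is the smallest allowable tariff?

Substituting into the demand equation gives demand = 3*tariff - 19.
Substituting into the output equation gives output = -3*tariff - 9.
Require -3*tariff - 9 ≤ -21, so tariff ≥ 4.
The smallest integer in [0, 7] satisfying this is 4.

tariff = 4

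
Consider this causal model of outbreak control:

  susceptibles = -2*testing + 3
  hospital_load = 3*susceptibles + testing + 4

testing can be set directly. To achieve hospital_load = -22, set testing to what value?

Substituting into the hospital_load equation gives hospital_load = -5*testing + 13.
Solve -5*testing + 13 = -22: testing = (-22 - 13) / -5 = 7.

testing = 7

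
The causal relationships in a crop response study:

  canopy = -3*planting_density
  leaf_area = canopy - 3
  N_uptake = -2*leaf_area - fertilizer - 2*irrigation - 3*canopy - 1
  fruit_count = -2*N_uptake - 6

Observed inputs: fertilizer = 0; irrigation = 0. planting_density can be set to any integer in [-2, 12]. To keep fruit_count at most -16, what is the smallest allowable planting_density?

planting_density = 0

Substituting into the leaf_area equation gives leaf_area = -3*planting_density - 3.
So N_uptake = 15*planting_density + 5.
Substituting into the fruit_count equation gives fruit_count = -30*planting_density - 16.
Require -30*planting_density - 16 ≤ -16, so planting_density ≥ 0.
The smallest integer in [-2, 12] satisfying this is 0.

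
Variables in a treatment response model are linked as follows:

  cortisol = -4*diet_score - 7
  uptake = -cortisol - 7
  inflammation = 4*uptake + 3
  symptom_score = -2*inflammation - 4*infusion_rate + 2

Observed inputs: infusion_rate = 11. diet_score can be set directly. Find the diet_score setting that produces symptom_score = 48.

diet_score = -3

Substituting into the uptake equation gives uptake = 4*diet_score.
Substituting into the inflammation equation gives inflammation = 16*diet_score + 3.
Substituting into the symptom_score equation gives symptom_score = -32*diet_score - 48.
Solve -32*diet_score - 48 = 48: diet_score = (48 + 48) / -32 = -3.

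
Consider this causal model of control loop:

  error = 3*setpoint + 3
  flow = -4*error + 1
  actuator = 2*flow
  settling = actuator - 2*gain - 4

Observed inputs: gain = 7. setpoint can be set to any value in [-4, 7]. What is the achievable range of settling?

Substituting into the flow equation gives flow = -12*setpoint - 11.
So actuator = -24*setpoint - 22.
settling becomes -24*setpoint - 40.
Linear in setpoint, so extremes are at the endpoints: setpoint = -4 gives settling = 56; setpoint = 7 gives settling = -208.

-208 to 56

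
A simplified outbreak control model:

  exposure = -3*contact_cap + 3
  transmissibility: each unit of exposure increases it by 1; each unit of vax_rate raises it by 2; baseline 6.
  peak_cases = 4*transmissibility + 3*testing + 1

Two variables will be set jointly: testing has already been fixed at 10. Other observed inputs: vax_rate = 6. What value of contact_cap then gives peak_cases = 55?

With testing held at 10:
Substituting into the transmissibility equation gives transmissibility = -3*contact_cap + 21.
So peak_cases = -12*contact_cap + 115.
Solve -12*contact_cap + 115 = 55: contact_cap = (55 - 115) / -12 = 5.

contact_cap = 5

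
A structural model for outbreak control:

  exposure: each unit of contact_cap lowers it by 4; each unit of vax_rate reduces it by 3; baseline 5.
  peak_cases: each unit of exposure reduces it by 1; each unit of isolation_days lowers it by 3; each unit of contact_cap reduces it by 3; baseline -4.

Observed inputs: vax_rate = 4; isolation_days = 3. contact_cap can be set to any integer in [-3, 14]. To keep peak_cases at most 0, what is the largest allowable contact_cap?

Substituting into the exposure equation gives exposure = -4*contact_cap - 7.
This gives peak_cases = contact_cap - 6.
Require contact_cap - 6 ≤ 0, so contact_cap ≤ 6.
The largest integer in [-3, 14] satisfying this is 6.

contact_cap = 6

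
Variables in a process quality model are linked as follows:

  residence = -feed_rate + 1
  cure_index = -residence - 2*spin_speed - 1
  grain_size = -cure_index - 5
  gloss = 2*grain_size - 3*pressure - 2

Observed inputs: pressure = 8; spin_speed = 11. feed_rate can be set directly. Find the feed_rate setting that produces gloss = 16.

feed_rate = -2

Substituting into the cure_index equation gives cure_index = feed_rate - 24.
Substituting into the grain_size equation gives grain_size = -feed_rate + 19.
Substituting into the gloss equation gives gloss = -2*feed_rate + 12.
Solve -2*feed_rate + 12 = 16: feed_rate = (16 - 12) / -2 = -2.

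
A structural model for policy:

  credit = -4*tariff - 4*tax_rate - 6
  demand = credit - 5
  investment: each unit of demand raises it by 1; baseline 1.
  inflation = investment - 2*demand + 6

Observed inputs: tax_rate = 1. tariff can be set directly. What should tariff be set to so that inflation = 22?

Substituting into the credit equation gives credit = -4*tariff - 10.
Substituting into the demand equation gives demand = -4*tariff - 15.
This gives investment = -4*tariff - 14.
So inflation = 4*tariff + 22.
Solve 4*tariff + 22 = 22: tariff = (22 - 22) / 4 = 0.

tariff = 0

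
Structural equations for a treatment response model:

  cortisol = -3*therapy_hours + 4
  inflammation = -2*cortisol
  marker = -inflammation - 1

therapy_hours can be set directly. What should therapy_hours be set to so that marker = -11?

Substituting into the inflammation equation gives inflammation = 6*therapy_hours - 8.
This gives marker = -6*therapy_hours + 7.
Solve -6*therapy_hours + 7 = -11: therapy_hours = (-11 - 7) / -6 = 3.

therapy_hours = 3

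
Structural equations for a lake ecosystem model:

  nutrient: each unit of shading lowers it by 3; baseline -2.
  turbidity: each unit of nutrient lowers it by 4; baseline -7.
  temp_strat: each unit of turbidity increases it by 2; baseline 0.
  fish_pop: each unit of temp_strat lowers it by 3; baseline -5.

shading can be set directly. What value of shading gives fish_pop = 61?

shading = -1

Substituting into the turbidity equation gives turbidity = 12*shading + 1.
temp_strat becomes 24*shading + 2.
fish_pop becomes -72*shading - 11.
Solve -72*shading - 11 = 61: shading = (61 + 11) / -72 = -1.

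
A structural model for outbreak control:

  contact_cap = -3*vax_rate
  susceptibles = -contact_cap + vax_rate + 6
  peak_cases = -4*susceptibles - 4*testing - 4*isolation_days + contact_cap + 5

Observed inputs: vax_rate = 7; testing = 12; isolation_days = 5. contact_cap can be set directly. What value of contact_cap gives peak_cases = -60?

Intervening on contact_cap fixes its value directly, overriding its dependence on vax_rate.
Substituting into the susceptibles equation gives susceptibles = -contact_cap + 13.
Substituting into the peak_cases equation gives peak_cases = 5*contact_cap - 115.
Solve 5*contact_cap - 115 = -60: contact_cap = (-60 + 115) / 5 = 11.

contact_cap = 11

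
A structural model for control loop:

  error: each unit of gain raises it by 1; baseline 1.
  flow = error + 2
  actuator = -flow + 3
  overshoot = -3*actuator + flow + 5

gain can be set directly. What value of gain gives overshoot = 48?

gain = 10

Substituting into the flow equation gives flow = gain + 3.
Substituting into the actuator equation gives actuator = -gain.
So overshoot = 4*gain + 8.
Solve 4*gain + 8 = 48: gain = (48 - 8) / 4 = 10.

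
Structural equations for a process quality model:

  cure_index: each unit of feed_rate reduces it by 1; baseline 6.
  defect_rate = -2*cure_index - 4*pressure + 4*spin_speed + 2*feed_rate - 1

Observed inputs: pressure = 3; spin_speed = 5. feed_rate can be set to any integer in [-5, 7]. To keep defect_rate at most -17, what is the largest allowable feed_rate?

Substituting into the defect_rate equation gives defect_rate = 4*feed_rate - 5.
Require 4*feed_rate - 5 ≤ -17, so feed_rate ≤ -3.
The largest integer in [-5, 7] satisfying this is -3.

feed_rate = -3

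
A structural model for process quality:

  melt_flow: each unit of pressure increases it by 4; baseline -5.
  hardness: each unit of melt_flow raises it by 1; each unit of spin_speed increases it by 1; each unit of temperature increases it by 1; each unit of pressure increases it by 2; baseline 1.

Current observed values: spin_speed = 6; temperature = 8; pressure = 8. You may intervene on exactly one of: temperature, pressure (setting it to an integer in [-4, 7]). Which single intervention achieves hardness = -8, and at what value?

set pressure = -3

Intervening on temperature: hardness = temperature + 50. Reaching -8 requires temperature = -58, outside [-4, 7].
Intervening on pressure: with other inputs at their observed values, hardness = 6*pressure + 10. Solving for -8 gives pressure = -3, within [-4, 7].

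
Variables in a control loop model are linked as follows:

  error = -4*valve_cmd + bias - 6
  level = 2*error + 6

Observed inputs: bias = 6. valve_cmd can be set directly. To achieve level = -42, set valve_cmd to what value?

Substituting into the error equation gives error = -4*valve_cmd.
So level = -8*valve_cmd + 6.
Solve -8*valve_cmd + 6 = -42: valve_cmd = (-42 - 6) / -8 = 6.

valve_cmd = 6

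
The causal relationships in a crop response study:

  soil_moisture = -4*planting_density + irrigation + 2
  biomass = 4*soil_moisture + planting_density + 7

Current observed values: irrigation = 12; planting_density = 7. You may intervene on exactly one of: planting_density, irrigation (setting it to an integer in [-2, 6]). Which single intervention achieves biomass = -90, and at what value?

set irrigation = 0

Intervening on planting_density: biomass = -15*planting_density + 63. Reaching -90 requires planting_density = 51/5, not an integer.
Intervening on irrigation: with other inputs at their observed values, biomass = 4*irrigation - 90. Solving for -90 gives irrigation = 0, within [-2, 6].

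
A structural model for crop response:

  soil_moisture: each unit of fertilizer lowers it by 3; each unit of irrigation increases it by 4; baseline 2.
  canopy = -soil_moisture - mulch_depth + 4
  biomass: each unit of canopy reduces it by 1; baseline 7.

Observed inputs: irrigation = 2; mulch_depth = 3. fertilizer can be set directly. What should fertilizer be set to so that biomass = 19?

fertilizer = -1

Substituting into the soil_moisture equation gives soil_moisture = -3*fertilizer + 10.
Substituting into the canopy equation gives canopy = 3*fertilizer - 9.
Substituting into the biomass equation gives biomass = -3*fertilizer + 16.
Solve -3*fertilizer + 16 = 19: fertilizer = (19 - 16) / -3 = -1.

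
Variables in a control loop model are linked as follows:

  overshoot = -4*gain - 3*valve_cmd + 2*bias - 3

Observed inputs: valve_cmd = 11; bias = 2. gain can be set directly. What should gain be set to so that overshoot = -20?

Substituting into the overshoot equation gives overshoot = -4*gain - 32.
Solve -4*gain - 32 = -20: gain = (-20 + 32) / -4 = -3.

gain = -3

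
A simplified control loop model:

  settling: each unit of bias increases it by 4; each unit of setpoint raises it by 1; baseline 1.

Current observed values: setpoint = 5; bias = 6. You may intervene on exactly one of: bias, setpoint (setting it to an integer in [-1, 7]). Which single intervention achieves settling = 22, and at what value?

set bias = 4

Intervening on bias: with other inputs at their observed values, settling = 4*bias + 6. Solving for 22 gives bias = 4, within [-1, 7].
Intervening on setpoint: settling = setpoint + 25. Reaching 22 requires setpoint = -3, outside [-1, 7].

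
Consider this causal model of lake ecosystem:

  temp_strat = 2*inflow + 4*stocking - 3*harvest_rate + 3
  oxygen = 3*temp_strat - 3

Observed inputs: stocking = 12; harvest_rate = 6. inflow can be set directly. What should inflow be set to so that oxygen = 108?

Substituting into the temp_strat equation gives temp_strat = 2*inflow + 33.
oxygen becomes 6*inflow + 96.
Solve 6*inflow + 96 = 108: inflow = (108 - 96) / 6 = 2.

inflow = 2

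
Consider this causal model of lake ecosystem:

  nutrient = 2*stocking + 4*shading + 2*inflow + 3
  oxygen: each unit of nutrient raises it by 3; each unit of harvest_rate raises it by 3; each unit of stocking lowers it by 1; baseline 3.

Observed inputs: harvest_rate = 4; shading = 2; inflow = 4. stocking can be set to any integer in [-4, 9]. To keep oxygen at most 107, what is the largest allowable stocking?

Substituting into the nutrient equation gives nutrient = 2*stocking + 19.
oxygen becomes 5*stocking + 72.
Require 5*stocking + 72 ≤ 107, so stocking ≤ 7.
The largest integer in [-4, 9] satisfying this is 7.

stocking = 7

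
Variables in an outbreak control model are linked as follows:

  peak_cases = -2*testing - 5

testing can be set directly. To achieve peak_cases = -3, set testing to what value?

Solve -2*testing - 5 = -3: testing = (-3 + 5) / -2 = -1.

testing = -1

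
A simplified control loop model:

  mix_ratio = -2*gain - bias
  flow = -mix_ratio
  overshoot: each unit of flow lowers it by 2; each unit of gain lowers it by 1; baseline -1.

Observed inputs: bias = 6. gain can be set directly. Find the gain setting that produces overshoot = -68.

gain = 11

Substituting into the mix_ratio equation gives mix_ratio = -2*gain - 6.
So flow = 2*gain + 6.
This gives overshoot = -5*gain - 13.
Solve -5*gain - 13 = -68: gain = (-68 + 13) / -5 = 11.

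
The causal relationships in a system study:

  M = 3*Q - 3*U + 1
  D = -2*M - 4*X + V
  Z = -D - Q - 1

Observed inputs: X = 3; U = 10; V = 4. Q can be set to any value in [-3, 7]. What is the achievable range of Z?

-66 to -16

Substituting into the M equation gives M = 3*Q - 29.
Substituting into the D equation gives D = -6*Q + 50.
Substituting into the Z equation gives Z = 5*Q - 51.
Linear in Q, so extremes are at the endpoints: Q = -3 gives Z = -66; Q = 7 gives Z = -16.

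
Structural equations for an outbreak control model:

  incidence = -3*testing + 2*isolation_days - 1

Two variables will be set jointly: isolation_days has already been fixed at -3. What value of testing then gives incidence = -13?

testing = 2

With isolation_days held at -3:
Substituting into the incidence equation gives incidence = -3*testing - 7.
Solve -3*testing - 7 = -13: testing = (-13 + 7) / -3 = 2.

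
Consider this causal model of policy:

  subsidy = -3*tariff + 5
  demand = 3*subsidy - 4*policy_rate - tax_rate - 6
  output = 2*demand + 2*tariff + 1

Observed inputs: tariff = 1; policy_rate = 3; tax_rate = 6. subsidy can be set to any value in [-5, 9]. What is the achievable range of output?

-75 to 9

Intervening on subsidy fixes its value directly, overriding its dependence on tariff.
Substituting into the demand equation gives demand = 3*subsidy - 24.
Substituting into the output equation gives output = 6*subsidy - 45.
Linear in subsidy, so extremes are at the endpoints: subsidy = -5 gives output = -75; subsidy = 9 gives output = 9.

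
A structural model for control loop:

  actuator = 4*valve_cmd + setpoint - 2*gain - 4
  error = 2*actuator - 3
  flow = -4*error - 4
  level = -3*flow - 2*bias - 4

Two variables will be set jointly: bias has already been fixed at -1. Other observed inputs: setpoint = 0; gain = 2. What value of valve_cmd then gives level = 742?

valve_cmd = 10

With bias held at -1:
Substituting into the actuator equation gives actuator = 4*valve_cmd - 8.
So error = 8*valve_cmd - 19.
This gives flow = -32*valve_cmd + 72.
Substituting into the level equation gives level = 96*valve_cmd - 218.
Solve 96*valve_cmd - 218 = 742: valve_cmd = (742 + 218) / 96 = 10.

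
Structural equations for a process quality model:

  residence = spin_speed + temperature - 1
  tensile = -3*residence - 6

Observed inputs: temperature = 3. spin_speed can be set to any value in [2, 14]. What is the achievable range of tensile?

-54 to -18

Substituting into the residence equation gives residence = spin_speed + 2.
This gives tensile = -3*spin_speed - 12.
Linear in spin_speed, so extremes are at the endpoints: spin_speed = 2 gives tensile = -18; spin_speed = 14 gives tensile = -54.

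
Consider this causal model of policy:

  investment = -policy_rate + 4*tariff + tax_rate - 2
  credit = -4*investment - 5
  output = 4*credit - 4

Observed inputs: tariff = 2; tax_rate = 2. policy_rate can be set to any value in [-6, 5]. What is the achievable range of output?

-248 to -72

Substituting into the investment equation gives investment = -policy_rate + 8.
So credit = 4*policy_rate - 37.
Substituting into the output equation gives output = 16*policy_rate - 152.
Linear in policy_rate, so extremes are at the endpoints: policy_rate = -6 gives output = -248; policy_rate = 5 gives output = -72.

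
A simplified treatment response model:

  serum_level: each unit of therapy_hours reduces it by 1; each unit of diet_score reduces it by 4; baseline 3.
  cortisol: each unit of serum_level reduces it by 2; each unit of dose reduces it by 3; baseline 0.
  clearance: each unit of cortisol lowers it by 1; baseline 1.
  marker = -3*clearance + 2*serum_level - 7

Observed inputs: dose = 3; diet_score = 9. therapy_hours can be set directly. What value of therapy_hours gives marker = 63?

therapy_hours = -8

Substituting into the serum_level equation gives serum_level = -therapy_hours - 33.
Substituting into the cortisol equation gives cortisol = 2*therapy_hours + 57.
Substituting into the clearance equation gives clearance = -2*therapy_hours - 56.
Substituting into the marker equation gives marker = 4*therapy_hours + 95.
Solve 4*therapy_hours + 95 = 63: therapy_hours = (63 - 95) / 4 = -8.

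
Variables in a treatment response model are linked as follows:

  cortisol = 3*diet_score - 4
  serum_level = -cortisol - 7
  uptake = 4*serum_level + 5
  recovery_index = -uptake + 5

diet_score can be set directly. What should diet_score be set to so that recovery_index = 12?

Substituting into the serum_level equation gives serum_level = -3*diet_score - 3.
Substituting into the uptake equation gives uptake = -12*diet_score - 7.
This gives recovery_index = 12*diet_score + 12.
Solve 12*diet_score + 12 = 12: diet_score = (12 - 12) / 12 = 0.

diet_score = 0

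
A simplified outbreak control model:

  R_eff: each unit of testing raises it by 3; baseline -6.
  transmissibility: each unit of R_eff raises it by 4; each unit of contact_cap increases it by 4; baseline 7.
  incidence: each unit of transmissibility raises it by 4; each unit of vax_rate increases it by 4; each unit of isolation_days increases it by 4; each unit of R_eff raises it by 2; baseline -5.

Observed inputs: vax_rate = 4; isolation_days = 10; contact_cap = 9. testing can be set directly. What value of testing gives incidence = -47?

Substituting into the transmissibility equation gives transmissibility = 12*testing + 19.
Substituting into the incidence equation gives incidence = 54*testing + 115.
Solve 54*testing + 115 = -47: testing = (-47 - 115) / 54 = -3.

testing = -3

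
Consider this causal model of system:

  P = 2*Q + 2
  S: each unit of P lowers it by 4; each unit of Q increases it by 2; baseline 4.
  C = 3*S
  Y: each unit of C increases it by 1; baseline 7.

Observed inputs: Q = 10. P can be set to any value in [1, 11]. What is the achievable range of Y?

-53 to 67

Intervening on P fixes its value directly, overriding its dependence on Q.
Substituting into the S equation gives S = -4*P + 24.
C becomes -12*P + 72.
Substituting into the Y equation gives Y = -12*P + 79.
Linear in P, so extremes are at the endpoints: P = 1 gives Y = 67; P = 11 gives Y = -53.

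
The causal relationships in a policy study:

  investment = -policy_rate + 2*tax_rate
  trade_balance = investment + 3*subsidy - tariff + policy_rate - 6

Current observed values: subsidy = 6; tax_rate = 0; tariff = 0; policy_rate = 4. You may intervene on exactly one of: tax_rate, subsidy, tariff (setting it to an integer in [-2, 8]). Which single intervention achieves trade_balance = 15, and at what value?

set subsidy = 7

Intervening on tax_rate: trade_balance = 2*tax_rate + 12. Reaching 15 requires tax_rate = 3/2, not an integer.
Intervening on subsidy: with other inputs at their observed values, trade_balance = 3*subsidy - 6. Solving for 15 gives subsidy = 7, within [-2, 8].
Intervening on tariff: trade_balance = -tariff + 12. Reaching 15 requires tariff = -3, outside [-2, 8].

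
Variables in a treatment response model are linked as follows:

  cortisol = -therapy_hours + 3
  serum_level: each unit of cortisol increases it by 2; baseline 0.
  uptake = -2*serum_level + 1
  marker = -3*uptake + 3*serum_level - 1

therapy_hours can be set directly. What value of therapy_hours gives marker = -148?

therapy_hours = 11

Substituting into the serum_level equation gives serum_level = -2*therapy_hours + 6.
So uptake = 4*therapy_hours - 11.
Substituting into the marker equation gives marker = -18*therapy_hours + 50.
Solve -18*therapy_hours + 50 = -148: therapy_hours = (-148 - 50) / -18 = 11.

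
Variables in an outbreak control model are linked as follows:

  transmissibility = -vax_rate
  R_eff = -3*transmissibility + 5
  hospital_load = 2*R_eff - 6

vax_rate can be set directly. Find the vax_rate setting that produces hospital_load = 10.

Substituting into the R_eff equation gives R_eff = 3*vax_rate + 5.
Substituting into the hospital_load equation gives hospital_load = 6*vax_rate + 4.
Solve 6*vax_rate + 4 = 10: vax_rate = (10 - 4) / 6 = 1.

vax_rate = 1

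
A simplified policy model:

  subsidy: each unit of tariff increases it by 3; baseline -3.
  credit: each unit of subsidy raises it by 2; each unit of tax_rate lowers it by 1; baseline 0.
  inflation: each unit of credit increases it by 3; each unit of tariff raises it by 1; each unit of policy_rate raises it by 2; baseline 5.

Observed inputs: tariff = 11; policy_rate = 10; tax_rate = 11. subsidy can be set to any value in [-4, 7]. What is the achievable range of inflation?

-21 to 45

Intervening on subsidy fixes its value directly, overriding its dependence on tariff.
Substituting into the credit equation gives credit = 2*subsidy - 11.
Substituting into the inflation equation gives inflation = 6*subsidy + 3.
Linear in subsidy, so extremes are at the endpoints: subsidy = -4 gives inflation = -21; subsidy = 7 gives inflation = 45.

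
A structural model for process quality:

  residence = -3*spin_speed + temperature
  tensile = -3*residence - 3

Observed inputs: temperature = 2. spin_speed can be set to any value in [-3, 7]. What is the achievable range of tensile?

-36 to 54

Substituting into the residence equation gives residence = -3*spin_speed + 2.
Substituting into the tensile equation gives tensile = 9*spin_speed - 9.
Linear in spin_speed, so extremes are at the endpoints: spin_speed = -3 gives tensile = -36; spin_speed = 7 gives tensile = 54.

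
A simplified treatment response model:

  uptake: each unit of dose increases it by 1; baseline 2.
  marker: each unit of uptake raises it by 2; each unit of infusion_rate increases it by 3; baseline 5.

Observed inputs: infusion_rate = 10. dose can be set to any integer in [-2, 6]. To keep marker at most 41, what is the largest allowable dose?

dose = 1

Substituting into the marker equation gives marker = 2*dose + 39.
Require 2*dose + 39 ≤ 41, so dose ≤ 1.
The largest integer in [-2, 6] satisfying this is 1.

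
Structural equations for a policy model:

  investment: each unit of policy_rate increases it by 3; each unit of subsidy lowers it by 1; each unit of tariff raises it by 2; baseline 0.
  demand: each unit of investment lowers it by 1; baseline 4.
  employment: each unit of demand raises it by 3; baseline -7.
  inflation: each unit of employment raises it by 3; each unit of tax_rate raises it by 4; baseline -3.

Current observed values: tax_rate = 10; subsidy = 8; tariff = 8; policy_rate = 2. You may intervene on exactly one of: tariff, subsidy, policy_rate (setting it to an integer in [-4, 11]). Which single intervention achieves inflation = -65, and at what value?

Intervening on tariff: inflation = -18*tariff + 70. Reaching -65 requires tariff = 15/2, not an integer.
Intervening on subsidy: with other inputs at their observed values, inflation = 9*subsidy - 146. Solving for -65 gives subsidy = 9, within [-4, 11].
Intervening on policy_rate: inflation = -27*policy_rate - 20. Reaching -65 requires policy_rate = 5/3, not an integer.

set subsidy = 9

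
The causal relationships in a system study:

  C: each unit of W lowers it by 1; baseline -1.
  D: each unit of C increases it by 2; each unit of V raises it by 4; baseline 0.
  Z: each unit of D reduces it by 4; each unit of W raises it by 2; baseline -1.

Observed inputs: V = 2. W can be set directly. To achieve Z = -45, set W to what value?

Substituting into the D equation gives D = -2*W + 6.
This gives Z = 10*W - 25.
Solve 10*W - 25 = -45: W = (-45 + 25) / 10 = -2.

W = -2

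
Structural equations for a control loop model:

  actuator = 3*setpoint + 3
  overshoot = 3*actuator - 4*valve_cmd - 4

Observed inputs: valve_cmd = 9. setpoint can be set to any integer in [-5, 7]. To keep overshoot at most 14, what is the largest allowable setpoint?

Substituting into the overshoot equation gives overshoot = 9*setpoint - 31.
Require 9*setpoint - 31 ≤ 14, so setpoint ≤ 5.
The largest integer in [-5, 7] satisfying this is 5.

setpoint = 5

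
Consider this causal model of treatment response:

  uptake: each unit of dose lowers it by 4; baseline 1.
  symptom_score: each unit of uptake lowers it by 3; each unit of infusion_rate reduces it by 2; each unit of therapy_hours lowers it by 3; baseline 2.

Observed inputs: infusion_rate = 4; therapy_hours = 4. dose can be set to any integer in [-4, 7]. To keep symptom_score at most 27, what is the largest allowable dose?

Substituting into the symptom_score equation gives symptom_score = 12*dose - 21.
Require 12*dose - 21 ≤ 27, so dose ≤ 4.
The largest integer in [-4, 7] satisfying this is 4.

dose = 4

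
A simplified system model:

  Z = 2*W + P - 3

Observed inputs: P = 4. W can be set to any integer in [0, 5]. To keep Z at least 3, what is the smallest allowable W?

W = 1

Substituting into the Z equation gives Z = 2*W + 1.
Require 2*W + 1 ≥ 3, so W ≥ 1.
The smallest integer in [0, 5] satisfying this is 1.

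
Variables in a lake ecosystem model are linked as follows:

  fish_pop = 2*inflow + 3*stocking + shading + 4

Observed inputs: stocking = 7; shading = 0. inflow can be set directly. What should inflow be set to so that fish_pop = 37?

inflow = 6

Substituting into the fish_pop equation gives fish_pop = 2*inflow + 25.
Solve 2*inflow + 25 = 37: inflow = (37 - 25) / 2 = 6.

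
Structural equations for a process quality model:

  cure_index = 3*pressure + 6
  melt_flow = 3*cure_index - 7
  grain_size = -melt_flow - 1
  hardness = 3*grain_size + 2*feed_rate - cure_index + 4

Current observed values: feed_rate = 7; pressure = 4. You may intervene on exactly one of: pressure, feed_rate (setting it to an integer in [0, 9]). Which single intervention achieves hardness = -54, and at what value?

set pressure = 1

Intervening on pressure: with other inputs at their observed values, hardness = -30*pressure - 24. Solving for -54 gives pressure = 1, within [0, 9].
Intervening on feed_rate: hardness = 2*feed_rate - 158. Reaching -54 requires feed_rate = 52, outside [0, 9].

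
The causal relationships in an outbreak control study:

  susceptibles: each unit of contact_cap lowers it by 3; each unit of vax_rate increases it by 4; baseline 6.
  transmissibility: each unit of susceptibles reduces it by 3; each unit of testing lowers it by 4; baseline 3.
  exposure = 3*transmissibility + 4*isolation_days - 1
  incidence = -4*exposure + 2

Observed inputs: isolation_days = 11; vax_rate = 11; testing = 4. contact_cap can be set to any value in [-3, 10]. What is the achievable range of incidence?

706 to 2110

Substituting into the susceptibles equation gives susceptibles = -3*contact_cap + 50.
So transmissibility = 9*contact_cap - 163.
This gives exposure = 27*contact_cap - 446.
incidence becomes -108*contact_cap + 1786.
Linear in contact_cap, so extremes are at the endpoints: contact_cap = -3 gives incidence = 2110; contact_cap = 10 gives incidence = 706.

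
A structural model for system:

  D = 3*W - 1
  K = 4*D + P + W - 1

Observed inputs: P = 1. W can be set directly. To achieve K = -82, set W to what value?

Substituting into the K equation gives K = 13*W - 4.
Solve 13*W - 4 = -82: W = (-82 + 4) / 13 = -6.

W = -6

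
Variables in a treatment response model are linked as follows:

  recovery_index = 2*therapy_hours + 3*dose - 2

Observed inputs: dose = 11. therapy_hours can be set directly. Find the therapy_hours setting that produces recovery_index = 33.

therapy_hours = 1

Substituting into the recovery_index equation gives recovery_index = 2*therapy_hours + 31.
Solve 2*therapy_hours + 31 = 33: therapy_hours = (33 - 31) / 2 = 1.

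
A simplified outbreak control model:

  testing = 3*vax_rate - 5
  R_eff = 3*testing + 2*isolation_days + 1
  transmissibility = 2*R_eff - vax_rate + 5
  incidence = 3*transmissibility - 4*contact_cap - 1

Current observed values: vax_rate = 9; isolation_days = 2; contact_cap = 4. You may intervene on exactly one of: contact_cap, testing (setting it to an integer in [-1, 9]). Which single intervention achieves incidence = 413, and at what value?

set contact_cap = 0

Intervening on contact_cap: with other inputs at their observed values, incidence = -4*contact_cap + 413. Solving for 413 gives contact_cap = 0, within [-1, 9].
Intervening on testing: incidence = 18*testing + 1. Reaching 413 requires testing = 206/9, not an integer.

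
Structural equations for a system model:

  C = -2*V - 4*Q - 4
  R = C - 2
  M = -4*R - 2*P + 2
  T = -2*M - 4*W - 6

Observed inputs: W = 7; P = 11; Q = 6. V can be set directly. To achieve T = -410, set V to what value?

Substituting into the C equation gives C = -2*V - 28.
R becomes -2*V - 30.
M becomes 8*V + 100.
So T = -16*V - 234.
Solve -16*V - 234 = -410: V = (-410 + 234) / -16 = 11.

V = 11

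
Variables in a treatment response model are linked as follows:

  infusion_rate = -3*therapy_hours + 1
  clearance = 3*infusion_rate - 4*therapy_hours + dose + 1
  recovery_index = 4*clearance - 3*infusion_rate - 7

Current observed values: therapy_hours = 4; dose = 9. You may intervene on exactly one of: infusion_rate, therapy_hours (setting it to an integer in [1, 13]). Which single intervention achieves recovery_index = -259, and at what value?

set therapy_hours = 7

Intervening on infusion_rate: recovery_index = 9*infusion_rate - 31. Reaching -259 requires infusion_rate = -76/3, not an integer.
Intervening on therapy_hours: with other inputs at their observed values, recovery_index = -43*therapy_hours + 42. Solving for -259 gives therapy_hours = 7, within [1, 13].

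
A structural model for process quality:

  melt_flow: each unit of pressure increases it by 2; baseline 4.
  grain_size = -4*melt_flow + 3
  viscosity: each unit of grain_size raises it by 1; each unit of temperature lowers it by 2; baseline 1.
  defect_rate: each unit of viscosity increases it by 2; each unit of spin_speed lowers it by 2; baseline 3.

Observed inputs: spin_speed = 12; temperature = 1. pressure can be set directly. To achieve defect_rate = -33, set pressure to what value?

Substituting into the grain_size equation gives grain_size = -8*pressure - 13.
Substituting into the viscosity equation gives viscosity = -8*pressure - 14.
So defect_rate = -16*pressure - 49.
Solve -16*pressure - 49 = -33: pressure = (-33 + 49) / -16 = -1.

pressure = -1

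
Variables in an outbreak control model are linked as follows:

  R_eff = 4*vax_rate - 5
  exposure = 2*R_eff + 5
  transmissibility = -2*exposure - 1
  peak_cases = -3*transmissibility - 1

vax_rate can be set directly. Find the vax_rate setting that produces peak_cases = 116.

Substituting into the exposure equation gives exposure = 8*vax_rate - 5.
Substituting into the transmissibility equation gives transmissibility = -16*vax_rate + 9.
Substituting into the peak_cases equation gives peak_cases = 48*vax_rate - 28.
Solve 48*vax_rate - 28 = 116: vax_rate = (116 + 28) / 48 = 3.

vax_rate = 3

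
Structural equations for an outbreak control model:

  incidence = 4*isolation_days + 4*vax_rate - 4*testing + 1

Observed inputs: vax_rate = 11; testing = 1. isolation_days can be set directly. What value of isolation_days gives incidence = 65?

Substituting into the incidence equation gives incidence = 4*isolation_days + 41.
Solve 4*isolation_days + 41 = 65: isolation_days = (65 - 41) / 4 = 6.

isolation_days = 6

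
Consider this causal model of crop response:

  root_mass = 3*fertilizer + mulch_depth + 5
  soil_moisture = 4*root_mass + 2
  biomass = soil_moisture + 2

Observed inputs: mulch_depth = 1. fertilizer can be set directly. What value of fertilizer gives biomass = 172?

Substituting into the root_mass equation gives root_mass = 3*fertilizer + 6.
soil_moisture becomes 12*fertilizer + 26.
Substituting into the biomass equation gives biomass = 12*fertilizer + 28.
Solve 12*fertilizer + 28 = 172: fertilizer = (172 - 28) / 12 = 12.

fertilizer = 12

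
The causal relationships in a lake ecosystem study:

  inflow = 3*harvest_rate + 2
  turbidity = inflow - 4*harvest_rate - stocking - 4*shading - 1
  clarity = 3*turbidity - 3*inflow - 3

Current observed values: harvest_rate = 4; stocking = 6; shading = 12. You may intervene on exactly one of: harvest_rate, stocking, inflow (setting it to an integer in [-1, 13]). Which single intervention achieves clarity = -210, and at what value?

set stocking = 4

Intervening on harvest_rate: clarity = -12*harvest_rate - 168. Reaching -210 requires harvest_rate = 7/2, not an integer.
Intervening on stocking: with other inputs at their observed values, clarity = -3*stocking - 198. Solving for -210 gives stocking = 4, within [-1, 13].
Intervening on inflow: the paths from inflow to clarity cancel (net effect zero), leaving clarity = -216; -210 is unreachable this way.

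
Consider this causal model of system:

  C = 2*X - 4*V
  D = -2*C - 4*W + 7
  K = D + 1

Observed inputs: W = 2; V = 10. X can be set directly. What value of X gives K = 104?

Substituting into the C equation gives C = 2*X - 40.
So D = -4*X + 79.
Substituting into the K equation gives K = -4*X + 80.
Solve -4*X + 80 = 104: X = (104 - 80) / -4 = -6.

X = -6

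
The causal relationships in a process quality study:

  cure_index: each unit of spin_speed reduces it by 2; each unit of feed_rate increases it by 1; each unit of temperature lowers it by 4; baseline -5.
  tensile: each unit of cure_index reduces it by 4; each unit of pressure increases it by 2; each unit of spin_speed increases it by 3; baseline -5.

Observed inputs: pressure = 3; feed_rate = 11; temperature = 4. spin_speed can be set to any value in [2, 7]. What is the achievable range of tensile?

63 to 118

Substituting into the cure_index equation gives cure_index = -2*spin_speed - 10.
tensile becomes 11*spin_speed + 41.
Linear in spin_speed, so extremes are at the endpoints: spin_speed = 2 gives tensile = 63; spin_speed = 7 gives tensile = 118.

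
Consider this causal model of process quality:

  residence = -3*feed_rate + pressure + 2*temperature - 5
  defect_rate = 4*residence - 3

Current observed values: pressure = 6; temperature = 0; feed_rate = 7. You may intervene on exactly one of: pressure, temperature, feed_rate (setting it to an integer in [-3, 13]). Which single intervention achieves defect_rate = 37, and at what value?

Intervening on pressure: defect_rate = 4*pressure - 107. Reaching 37 requires pressure = 36, outside [-3, 13].
Intervening on temperature: defect_rate = 8*temperature - 83. Reaching 37 requires temperature = 15, outside [-3, 13].
Intervening on feed_rate: with other inputs at their observed values, defect_rate = -12*feed_rate + 1. Solving for 37 gives feed_rate = -3, within [-3, 13].

set feed_rate = -3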